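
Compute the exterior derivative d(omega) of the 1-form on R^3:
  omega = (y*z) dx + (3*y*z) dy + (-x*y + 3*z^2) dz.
d(omega) = (-z) dx ∧ dy + (-2*y) dx ∧ dz + (-x - 3*y) dy ∧ dz

For a 1-form omega = sum_i f_i dx_i, the exterior derivative is
  d(omega) = sum_{i < j} (∂f_j/∂x_i - ∂f_i/∂x_j) dx_i ∧ dx_j.
  coefficient of dx ∧ dy: ∂f_2/∂x - ∂f_1/∂y = ∂(3*y*z)/∂x - ∂(y*z)/∂y = -z
  coefficient of dx ∧ dz: ∂f_3/∂x - ∂f_1/∂z = ∂(-x*y + 3*z^2)/∂x - ∂(y*z)/∂z = -2*y
  coefficient of dy ∧ dz: ∂f_3/∂y - ∂f_2/∂z = ∂(-x*y + 3*z^2)/∂y - ∂(3*y*z)/∂z = -x - 3*y
Assembling: d(omega) = (-z) dx ∧ dy + (-2*y) dx ∧ dz + (-x - 3*y) dy ∧ dz.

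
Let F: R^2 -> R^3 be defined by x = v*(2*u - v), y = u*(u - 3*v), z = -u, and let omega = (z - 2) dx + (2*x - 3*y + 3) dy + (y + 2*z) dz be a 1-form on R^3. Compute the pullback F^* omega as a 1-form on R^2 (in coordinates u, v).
F^* omega = (-6*u^3 + 35*u^2*v - u^2 - 43*u*v^2 + u*v + 8*u + 6*v^3 - 13*v) du + (9*u^3 - 39*u^2*v - 2*u^2 + 6*u*v^2 + 2*u*v - 13*u + 4*v) dv

Using F^*(f dg) = (f ∘ F) d(g ∘ F), substitute each coordinate x_i by F_i(u, v) in f_i, and replace dx_i by d F_i = (∂F_i/∂u) du + (∂F_i/∂v) dv.
  For the x component: f_1(F) = -u - 2; d F_1 = (2*v) du + (2*u - 2*v) dv
  For the y component: f_2(F) = -3*u^2 + 13*u*v - 2*v^2 + 3; d F_2 = (2*u - 3*v) du + (-3*u) dv
  For the z component: f_3(F) = u*(u - 3*v - 2); d F_3 = (-1) du + (0) dv
Combining and collecting du, dv coefficients:
  coeff of du: -6*u^3 + 35*u^2*v - u^2 - 43*u*v^2 + u*v + 8*u + 6*v^3 - 13*v
  coeff of dv: 9*u^3 - 39*u^2*v - 2*u^2 + 6*u*v^2 + 2*u*v - 13*u + 4*v
F^* omega = (-6*u^3 + 35*u^2*v - u^2 - 43*u*v^2 + u*v + 8*u + 6*v^3 - 13*v) du + (9*u^3 - 39*u^2*v - 2*u^2 + 6*u*v^2 + 2*u*v - 13*u + 4*v) dv.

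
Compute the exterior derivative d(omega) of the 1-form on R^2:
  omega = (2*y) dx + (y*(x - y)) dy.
d(omega) = (y - 2) dx ∧ dy

For a 1-form omega = sum_i f_i dx_i, the exterior derivative is
  d(omega) = sum_{i < j} (∂f_j/∂x_i - ∂f_i/∂x_j) dx_i ∧ dx_j.
  coefficient of dx ∧ dy: ∂f_2/∂x - ∂f_1/∂y = ∂(y*(x - y))/∂x - ∂(2*y)/∂y = y - 2
Assembling: d(omega) = (y - 2) dx ∧ dy.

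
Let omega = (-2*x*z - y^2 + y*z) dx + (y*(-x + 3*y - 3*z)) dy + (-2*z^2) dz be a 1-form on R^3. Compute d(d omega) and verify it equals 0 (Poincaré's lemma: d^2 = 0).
d(d omega) = 0

Step 1: d omega = sum_{i<j} (∂f_j/∂x_i - ∂f_i/∂x_j) dx_i ∧ dx_j:
  coeff of dx ∧ dy: y - z
  coeff of dx ∧ dz: 2*x - y
  coeff of dy ∧ dz: 3*y
Step 2: Apply d again to each 2-form coefficient. The only possible 3-form in R^3 is dx ∧ dy ∧ dz, with coefficient
  ∂(coeff of dy∧dz)/∂x - ∂(coeff of dx∧dz)/∂y + ∂(coeff of dx∧dy)/∂z
  = ∂/∂x (3*y) - ∂/∂y (2*x - y) + ∂/∂z (y - z).
Each of these terms simplifies to sums of mixed partials that cancel in pairs. The result is 0 (by equality of mixed partials for smooth functions — Schwarz / Clairaut).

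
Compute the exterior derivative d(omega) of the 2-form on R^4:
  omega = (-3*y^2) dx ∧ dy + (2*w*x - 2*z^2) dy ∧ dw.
d(omega) = (2*w) dx ∧ dy ∧ dw + (4*z) dy ∧ dz ∧ dw

For a 2-form omega = sum_{i<j} g_{ij} dx_i ∧ dx_j, the exterior derivative is
  d(omega) = sum_{i<j} d(g_{ij}) ∧ dx_i ∧ dx_j = sum_{i<j, k} (∂g_{ij}/∂x_k) dx_k ∧ dx_i ∧ dx_j.
Expand each term, using dx_k ∧ dx_i ∧ dx_j = sgn(permutation) dx_{(a)} ∧ dx_{(b)} ∧ dx_{(c)} with (a < b < c) sorted:
  d(2*w*x - 2*z^2) includes (∂/∂x)(2*w*x - 2*z^2) dx = (2*w) dx, which multiplied by dy ∧ dw gives (2*w) dx ∧ dy ∧ dw
  d(2*w*x - 2*z^2) includes (∂/∂z)(2*w*x - 2*z^2) dz = (-4*z) dz, which multiplied by dy ∧ dw gives (4*z) dy ∧ dz ∧ dw
Collecting like 3-forms: d(omega) = (2*w) dx ∧ dy ∧ dw + (4*z) dy ∧ dz ∧ dw.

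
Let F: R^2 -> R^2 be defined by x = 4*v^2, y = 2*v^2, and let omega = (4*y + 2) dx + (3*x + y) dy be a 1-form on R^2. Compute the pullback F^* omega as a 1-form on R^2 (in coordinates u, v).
F^* omega = (120*v^3 + 16*v) dv

Using F^*(f dg) = (f ∘ F) d(g ∘ F), substitute each coordinate x_i by F_i(u, v) in f_i, and replace dx_i by d F_i = (∂F_i/∂u) du + (∂F_i/∂v) dv.
  For the x component: f_1(F) = 8*v^2 + 2; d F_1 = (0) du + (8*v) dv
  For the y component: f_2(F) = 14*v^2; d F_2 = (0) du + (4*v) dv
Combining and collecting du, dv coefficients:
  coeff of du: 0
  coeff of dv: 120*v^3 + 16*v
F^* omega = (120*v^3 + 16*v) dv.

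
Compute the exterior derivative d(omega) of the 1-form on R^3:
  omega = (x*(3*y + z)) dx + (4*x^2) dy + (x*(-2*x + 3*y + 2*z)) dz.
d(omega) = (5*x) dx ∧ dy + (-5*x + 3*y + 2*z) dx ∧ dz + (3*x) dy ∧ dz

For a 1-form omega = sum_i f_i dx_i, the exterior derivative is
  d(omega) = sum_{i < j} (∂f_j/∂x_i - ∂f_i/∂x_j) dx_i ∧ dx_j.
  coefficient of dx ∧ dy: ∂f_2/∂x - ∂f_1/∂y = ∂(4*x^2)/∂x - ∂(x*(3*y + z))/∂y = 5*x
  coefficient of dx ∧ dz: ∂f_3/∂x - ∂f_1/∂z = ∂(x*(-2*x + 3*y + 2*z))/∂x - ∂(x*(3*y + z))/∂z = -5*x + 3*y + 2*z
  coefficient of dy ∧ dz: ∂f_3/∂y - ∂f_2/∂z = ∂(x*(-2*x + 3*y + 2*z))/∂y - ∂(4*x^2)/∂z = 3*x
Assembling: d(omega) = (5*x) dx ∧ dy + (-5*x + 3*y + 2*z) dx ∧ dz + (3*x) dy ∧ dz.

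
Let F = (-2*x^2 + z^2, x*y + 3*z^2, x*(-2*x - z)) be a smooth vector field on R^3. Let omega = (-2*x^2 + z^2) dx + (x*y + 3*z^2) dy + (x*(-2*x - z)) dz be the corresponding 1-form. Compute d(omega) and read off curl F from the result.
d(omega) = (-6*z) dy ∧ dz + (4*x + 3*z) dz ∧ dx + (y) dx ∧ dy; curl F = (-6*z, 4*x + 3*z, y)

d omega = sum_{i<j} (∂f_j/∂x_i - ∂f_i/∂x_j) dx_i ∧ dx_j. Under the identification (dy ∧ dz, dz ∧ dx, dx ∧ dy) ↔ (e_x, e_y, e_z), the coefficients are exactly the components of curl F. Compute:
  ∂R/∂y - ∂Q/∂z = (0) - (6*z) = -6*z
  ∂P/∂z - ∂R/∂x = (2*z) - (-4*x - z) = 4*x + 3*z
  ∂Q/∂x - ∂P/∂y = (y) - (0) = y.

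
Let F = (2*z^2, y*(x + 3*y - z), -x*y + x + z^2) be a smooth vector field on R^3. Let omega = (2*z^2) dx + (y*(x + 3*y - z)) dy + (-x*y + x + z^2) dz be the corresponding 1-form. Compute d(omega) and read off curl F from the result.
d(omega) = (-x + y) dy ∧ dz + (y + 4*z - 1) dz ∧ dx + (y) dx ∧ dy; curl F = (-x + y, y + 4*z - 1, y)

d omega = sum_{i<j} (∂f_j/∂x_i - ∂f_i/∂x_j) dx_i ∧ dx_j. Under the identification (dy ∧ dz, dz ∧ dx, dx ∧ dy) ↔ (e_x, e_y, e_z), the coefficients are exactly the components of curl F. Compute:
  ∂R/∂y - ∂Q/∂z = (-x) - (-y) = -x + y
  ∂P/∂z - ∂R/∂x = (4*z) - (1 - y) = y + 4*z - 1
  ∂Q/∂x - ∂P/∂y = (y) - (0) = y.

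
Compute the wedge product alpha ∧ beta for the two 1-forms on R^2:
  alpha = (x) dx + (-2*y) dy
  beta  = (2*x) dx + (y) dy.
alpha ∧ beta = (5*x*y) dx ∧ dy

Distribute the wedge, using dx_i ∧ dx_j = -dx_j ∧ dx_i and dx_i ∧ dx_i = 0. For each pair (i, j) with i < j, the coefficient of dx_i ∧ dx_j in alpha ∧ beta is (alpha_i * beta_j - alpha_j * beta_i). Collecting: alpha ∧ beta = (5*x*y) dx ∧ dy.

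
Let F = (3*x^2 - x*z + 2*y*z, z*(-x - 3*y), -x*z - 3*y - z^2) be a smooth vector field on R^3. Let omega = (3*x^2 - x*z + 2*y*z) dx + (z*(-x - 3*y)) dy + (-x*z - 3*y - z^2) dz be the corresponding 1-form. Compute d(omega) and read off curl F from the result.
d(omega) = (x + 3*y - 3) dy ∧ dz + (-x + 2*y + z) dz ∧ dx + (-3*z) dx ∧ dy; curl F = (x + 3*y - 3, -x + 2*y + z, -3*z)

d omega = sum_{i<j} (∂f_j/∂x_i - ∂f_i/∂x_j) dx_i ∧ dx_j. Under the identification (dy ∧ dz, dz ∧ dx, dx ∧ dy) ↔ (e_x, e_y, e_z), the coefficients are exactly the components of curl F. Compute:
  ∂R/∂y - ∂Q/∂z = (-3) - (-x - 3*y) = x + 3*y - 3
  ∂P/∂z - ∂R/∂x = (-x + 2*y) - (-z) = -x + 2*y + z
  ∂Q/∂x - ∂P/∂y = (-z) - (2*z) = -3*z.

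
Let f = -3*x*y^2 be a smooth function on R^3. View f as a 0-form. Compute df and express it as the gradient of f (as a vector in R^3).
df = (-3*y^2) dx + (-6*x*y) dy + (0) dz; grad f = (-3*y^2, -6*x*y, 0)

For a 0-form f, d f = (∂f/∂x) dx + (∂f/∂y) dy + (∂f/∂z) dz. The components of the vector representation are exactly the entries of grad f in Cartesian coordinates:
  ∂f/∂x = -3*y^2
  ∂f/∂y = -6*x*y
  ∂f/∂z = 0.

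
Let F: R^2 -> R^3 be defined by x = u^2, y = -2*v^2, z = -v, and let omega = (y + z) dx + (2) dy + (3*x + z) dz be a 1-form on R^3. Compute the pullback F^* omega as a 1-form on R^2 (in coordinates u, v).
F^* omega = (2*u*v*(-2*v - 1)) du + (-3*u^2 - 7*v) dv

Using F^*(f dg) = (f ∘ F) d(g ∘ F), substitute each coordinate x_i by F_i(u, v) in f_i, and replace dx_i by d F_i = (∂F_i/∂u) du + (∂F_i/∂v) dv.
  For the x component: f_1(F) = v*(-2*v - 1); d F_1 = (2*u) du + (0) dv
  For the y component: f_2(F) = 2; d F_2 = (0) du + (-4*v) dv
  For the z component: f_3(F) = 3*u^2 - v; d F_3 = (0) du + (-1) dv
Combining and collecting du, dv coefficients:
  coeff of du: 2*u*v*(-2*v - 1)
  coeff of dv: -3*u^2 - 7*v
F^* omega = (2*u*v*(-2*v - 1)) du + (-3*u^2 - 7*v) dv.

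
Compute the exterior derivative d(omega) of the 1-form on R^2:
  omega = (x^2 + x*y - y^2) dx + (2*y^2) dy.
d(omega) = (-x + 2*y) dx ∧ dy

For a 1-form omega = sum_i f_i dx_i, the exterior derivative is
  d(omega) = sum_{i < j} (∂f_j/∂x_i - ∂f_i/∂x_j) dx_i ∧ dx_j.
  coefficient of dx ∧ dy: ∂f_2/∂x - ∂f_1/∂y = ∂(2*y^2)/∂x - ∂(x^2 + x*y - y^2)/∂y = -x + 2*y
Assembling: d(omega) = (-x + 2*y) dx ∧ dy.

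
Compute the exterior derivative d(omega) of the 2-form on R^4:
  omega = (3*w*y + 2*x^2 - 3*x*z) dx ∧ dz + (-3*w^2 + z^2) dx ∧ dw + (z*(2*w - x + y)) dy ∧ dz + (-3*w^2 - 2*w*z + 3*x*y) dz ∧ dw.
d(omega) = (-3*w - z) dx ∧ dy ∧ dz + (6*y - 2*z) dx ∧ dz ∧ dw + (3*x + 2*z) dy ∧ dz ∧ dw

For a 2-form omega = sum_{i<j} g_{ij} dx_i ∧ dx_j, the exterior derivative is
  d(omega) = sum_{i<j} d(g_{ij}) ∧ dx_i ∧ dx_j = sum_{i<j, k} (∂g_{ij}/∂x_k) dx_k ∧ dx_i ∧ dx_j.
Expand each term, using dx_k ∧ dx_i ∧ dx_j = sgn(permutation) dx_{(a)} ∧ dx_{(b)} ∧ dx_{(c)} with (a < b < c) sorted:
  d(3*w*y + 2*x^2 - 3*x*z) includes (∂/∂y)(3*w*y + 2*x^2 - 3*x*z) dy = (3*w) dy, which multiplied by dx ∧ dz gives (-3*w) dx ∧ dy ∧ dz
  d(3*w*y + 2*x^2 - 3*x*z) includes (∂/∂w)(3*w*y + 2*x^2 - 3*x*z) dw = (3*y) dw, which multiplied by dx ∧ dz gives (3*y) dx ∧ dz ∧ dw
  d(-3*w^2 + z^2) includes (∂/∂z)(-3*w^2 + z^2) dz = (2*z) dz, which multiplied by dx ∧ dw gives (-2*z) dx ∧ dz ∧ dw
  d(z*(2*w - x + y)) includes (∂/∂x)(z*(2*w - x + y)) dx = (-z) dx, which multiplied by dy ∧ dz gives (-z) dx ∧ dy ∧ dz
  d(z*(2*w - x + y)) includes (∂/∂w)(z*(2*w - x + y)) dw = (2*z) dw, which multiplied by dy ∧ dz gives (2*z) dy ∧ dz ∧ dw
  d(-3*w^2 - 2*w*z + 3*x*y) includes (∂/∂x)(-3*w^2 - 2*w*z + 3*x*y) dx = (3*y) dx, which multiplied by dz ∧ dw gives (3*y) dx ∧ dz ∧ dw
  d(-3*w^2 - 2*w*z + 3*x*y) includes (∂/∂y)(-3*w^2 - 2*w*z + 3*x*y) dy = (3*x) dy, which multiplied by dz ∧ dw gives (3*x) dy ∧ dz ∧ dw
Collecting like 3-forms: d(omega) = (-3*w - z) dx ∧ dy ∧ dz + (6*y - 2*z) dx ∧ dz ∧ dw + (3*x + 2*z) dy ∧ dz ∧ dw.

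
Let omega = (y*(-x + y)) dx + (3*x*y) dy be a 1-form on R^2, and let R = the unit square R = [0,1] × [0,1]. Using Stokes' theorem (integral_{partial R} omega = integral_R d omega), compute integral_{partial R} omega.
integral_(partial R) omega = 1

Stokes: integral_partial_R omega = integral_R d omega with d omega = (∂Q/∂x - ∂P/∂y) dx ∧ dy.
  ∂Q/∂x = 3*y
  ∂P/∂y = -x + 2*y
  integrand = ∂Q/∂x - ∂P/∂y = x + y.
Integrating over R: integral_0^1 integral_0^1 (x + y) dx dy = 1.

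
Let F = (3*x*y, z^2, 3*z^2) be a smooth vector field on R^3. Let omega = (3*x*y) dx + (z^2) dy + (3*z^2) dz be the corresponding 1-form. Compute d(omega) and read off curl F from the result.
d(omega) = (-2*z) dy ∧ dz + (0) dz ∧ dx + (-3*x) dx ∧ dy; curl F = (-2*z, 0, -3*x)

d omega = sum_{i<j} (∂f_j/∂x_i - ∂f_i/∂x_j) dx_i ∧ dx_j. Under the identification (dy ∧ dz, dz ∧ dx, dx ∧ dy) ↔ (e_x, e_y, e_z), the coefficients are exactly the components of curl F. Compute:
  ∂R/∂y - ∂Q/∂z = (0) - (2*z) = -2*z
  ∂P/∂z - ∂R/∂x = (0) - (0) = 0
  ∂Q/∂x - ∂P/∂y = (0) - (3*x) = -3*x.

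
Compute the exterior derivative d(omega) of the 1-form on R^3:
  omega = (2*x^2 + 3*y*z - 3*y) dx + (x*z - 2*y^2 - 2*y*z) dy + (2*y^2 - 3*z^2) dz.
d(omega) = (3 - 2*z) dx ∧ dy + (-3*y) dx ∧ dz + (-x + 6*y) dy ∧ dz

For a 1-form omega = sum_i f_i dx_i, the exterior derivative is
  d(omega) = sum_{i < j} (∂f_j/∂x_i - ∂f_i/∂x_j) dx_i ∧ dx_j.
  coefficient of dx ∧ dy: ∂f_2/∂x - ∂f_1/∂y = ∂(x*z - 2*y^2 - 2*y*z)/∂x - ∂(2*x^2 + 3*y*z - 3*y)/∂y = 3 - 2*z
  coefficient of dx ∧ dz: ∂f_3/∂x - ∂f_1/∂z = ∂(2*y^2 - 3*z^2)/∂x - ∂(2*x^2 + 3*y*z - 3*y)/∂z = -3*y
  coefficient of dy ∧ dz: ∂f_3/∂y - ∂f_2/∂z = ∂(2*y^2 - 3*z^2)/∂y - ∂(x*z - 2*y^2 - 2*y*z)/∂z = -x + 6*y
Assembling: d(omega) = (3 - 2*z) dx ∧ dy + (-3*y) dx ∧ dz + (-x + 6*y) dy ∧ dz.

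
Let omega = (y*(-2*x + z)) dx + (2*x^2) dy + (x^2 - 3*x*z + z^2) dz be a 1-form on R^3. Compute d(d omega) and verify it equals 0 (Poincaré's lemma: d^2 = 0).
d(d omega) = 0

Step 1: d omega = sum_{i<j} (∂f_j/∂x_i - ∂f_i/∂x_j) dx_i ∧ dx_j:
  coeff of dx ∧ dy: 6*x - z
  coeff of dx ∧ dz: 2*x - y - 3*z
  coeff of dy ∧ dz: 0
Step 2: Apply d again to each 2-form coefficient. The only possible 3-form in R^3 is dx ∧ dy ∧ dz, with coefficient
  ∂(coeff of dy∧dz)/∂x - ∂(coeff of dx∧dz)/∂y + ∂(coeff of dx∧dy)/∂z
  = ∂/∂x (0) - ∂/∂y (2*x - y - 3*z) + ∂/∂z (6*x - z).
Each of these terms simplifies to sums of mixed partials that cancel in pairs. The result is 0 (by equality of mixed partials for smooth functions — Schwarz / Clairaut).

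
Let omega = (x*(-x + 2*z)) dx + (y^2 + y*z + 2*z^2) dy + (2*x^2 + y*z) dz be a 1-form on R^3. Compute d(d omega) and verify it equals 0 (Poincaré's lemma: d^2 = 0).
d(d omega) = 0

Step 1: d omega = sum_{i<j} (∂f_j/∂x_i - ∂f_i/∂x_j) dx_i ∧ dx_j:
  coeff of dx ∧ dy: 0
  coeff of dx ∧ dz: 2*x
  coeff of dy ∧ dz: -y - 3*z
Step 2: Apply d again to each 2-form coefficient. The only possible 3-form in R^3 is dx ∧ dy ∧ dz, with coefficient
  ∂(coeff of dy∧dz)/∂x - ∂(coeff of dx∧dz)/∂y + ∂(coeff of dx∧dy)/∂z
  = ∂/∂x (-y - 3*z) - ∂/∂y (2*x) + ∂/∂z (0).
Each of these terms simplifies to sums of mixed partials that cancel in pairs. The result is 0 (by equality of mixed partials for smooth functions — Schwarz / Clairaut).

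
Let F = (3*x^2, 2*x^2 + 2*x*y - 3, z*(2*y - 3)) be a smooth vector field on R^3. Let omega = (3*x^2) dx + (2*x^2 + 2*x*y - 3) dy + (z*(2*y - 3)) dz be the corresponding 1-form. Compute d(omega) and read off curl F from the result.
d(omega) = (2*z) dy ∧ dz + (0) dz ∧ dx + (4*x + 2*y) dx ∧ dy; curl F = (2*z, 0, 4*x + 2*y)

d omega = sum_{i<j} (∂f_j/∂x_i - ∂f_i/∂x_j) dx_i ∧ dx_j. Under the identification (dy ∧ dz, dz ∧ dx, dx ∧ dy) ↔ (e_x, e_y, e_z), the coefficients are exactly the components of curl F. Compute:
  ∂R/∂y - ∂Q/∂z = (2*z) - (0) = 2*z
  ∂P/∂z - ∂R/∂x = (0) - (0) = 0
  ∂Q/∂x - ∂P/∂y = (4*x + 2*y) - (0) = 4*x + 2*y.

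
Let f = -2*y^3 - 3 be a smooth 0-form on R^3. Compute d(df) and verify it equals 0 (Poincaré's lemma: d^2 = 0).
d(df) = 0

Step 1: df = sum_i (∂f/∂x_i) dx_i = (0) dx + (-6*y^2) dy + (0) dz.
Step 2: Apply d again. Using the 1-form formula, the coefficient of dx ∧ dy in d(df) is ∂^2 f/∂x ∂y - ∂^2 f/∂y ∂x = (0) - (0) = 0 (equality of mixed partials for smooth f).
Similarly for dx ∧ dz and dy ∧ dz — all coefficients vanish. So d(df) = 0.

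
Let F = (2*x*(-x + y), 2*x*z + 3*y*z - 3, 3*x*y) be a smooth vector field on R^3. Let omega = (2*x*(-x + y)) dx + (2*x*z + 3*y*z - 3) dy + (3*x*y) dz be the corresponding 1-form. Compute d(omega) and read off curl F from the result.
d(omega) = (x - 3*y) dy ∧ dz + (-3*y) dz ∧ dx + (-2*x + 2*z) dx ∧ dy; curl F = (x - 3*y, -3*y, -2*x + 2*z)

d omega = sum_{i<j} (∂f_j/∂x_i - ∂f_i/∂x_j) dx_i ∧ dx_j. Under the identification (dy ∧ dz, dz ∧ dx, dx ∧ dy) ↔ (e_x, e_y, e_z), the coefficients are exactly the components of curl F. Compute:
  ∂R/∂y - ∂Q/∂z = (3*x) - (2*x + 3*y) = x - 3*y
  ∂P/∂z - ∂R/∂x = (0) - (3*y) = -3*y
  ∂Q/∂x - ∂P/∂y = (2*z) - (2*x) = -2*x + 2*z.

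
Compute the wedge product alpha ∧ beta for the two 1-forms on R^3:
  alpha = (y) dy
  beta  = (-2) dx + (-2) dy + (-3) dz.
alpha ∧ beta = (2*y) dx ∧ dy + (-3*y) dy ∧ dz

Distribute the wedge, using dx_i ∧ dx_j = -dx_j ∧ dx_i and dx_i ∧ dx_i = 0. For each pair (i, j) with i < j, the coefficient of dx_i ∧ dx_j in alpha ∧ beta is (alpha_i * beta_j - alpha_j * beta_i). Collecting: alpha ∧ beta = (2*y) dx ∧ dy + (-3*y) dy ∧ dz.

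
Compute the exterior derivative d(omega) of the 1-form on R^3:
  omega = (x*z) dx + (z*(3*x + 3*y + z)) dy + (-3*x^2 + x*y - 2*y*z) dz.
d(omega) = (3*z) dx ∧ dy + (-7*x + y) dx ∧ dz + (-2*x - 3*y - 4*z) dy ∧ dz

For a 1-form omega = sum_i f_i dx_i, the exterior derivative is
  d(omega) = sum_{i < j} (∂f_j/∂x_i - ∂f_i/∂x_j) dx_i ∧ dx_j.
  coefficient of dx ∧ dy: ∂f_2/∂x - ∂f_1/∂y = ∂(z*(3*x + 3*y + z))/∂x - ∂(x*z)/∂y = 3*z
  coefficient of dx ∧ dz: ∂f_3/∂x - ∂f_1/∂z = ∂(-3*x^2 + x*y - 2*y*z)/∂x - ∂(x*z)/∂z = -7*x + y
  coefficient of dy ∧ dz: ∂f_3/∂y - ∂f_2/∂z = ∂(-3*x^2 + x*y - 2*y*z)/∂y - ∂(z*(3*x + 3*y + z))/∂z = -2*x - 3*y - 4*z
Assembling: d(omega) = (3*z) dx ∧ dy + (-7*x + y) dx ∧ dz + (-2*x - 3*y - 4*z) dy ∧ dz.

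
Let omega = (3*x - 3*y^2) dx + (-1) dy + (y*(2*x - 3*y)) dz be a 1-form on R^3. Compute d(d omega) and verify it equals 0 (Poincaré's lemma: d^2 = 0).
d(d omega) = 0

Step 1: d omega = sum_{i<j} (∂f_j/∂x_i - ∂f_i/∂x_j) dx_i ∧ dx_j:
  coeff of dx ∧ dy: 6*y
  coeff of dx ∧ dz: 2*y
  coeff of dy ∧ dz: 2*x - 6*y
Step 2: Apply d again to each 2-form coefficient. The only possible 3-form in R^3 is dx ∧ dy ∧ dz, with coefficient
  ∂(coeff of dy∧dz)/∂x - ∂(coeff of dx∧dz)/∂y + ∂(coeff of dx∧dy)/∂z
  = ∂/∂x (2*x - 6*y) - ∂/∂y (2*y) + ∂/∂z (6*y).
Each of these terms simplifies to sums of mixed partials that cancel in pairs. The result is 0 (by equality of mixed partials for smooth functions — Schwarz / Clairaut).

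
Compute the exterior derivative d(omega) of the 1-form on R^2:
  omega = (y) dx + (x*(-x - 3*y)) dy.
d(omega) = (-2*x - 3*y - 1) dx ∧ dy

For a 1-form omega = sum_i f_i dx_i, the exterior derivative is
  d(omega) = sum_{i < j} (∂f_j/∂x_i - ∂f_i/∂x_j) dx_i ∧ dx_j.
  coefficient of dx ∧ dy: ∂f_2/∂x - ∂f_1/∂y = ∂(x*(-x - 3*y))/∂x - ∂(y)/∂y = -2*x - 3*y - 1
Assembling: d(omega) = (-2*x - 3*y - 1) dx ∧ dy.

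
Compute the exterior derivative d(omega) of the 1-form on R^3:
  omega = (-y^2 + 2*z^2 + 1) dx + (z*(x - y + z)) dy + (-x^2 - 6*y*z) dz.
d(omega) = (2*y + z) dx ∧ dy + (-2*x - 4*z) dx ∧ dz + (-x + y - 8*z) dy ∧ dz

For a 1-form omega = sum_i f_i dx_i, the exterior derivative is
  d(omega) = sum_{i < j} (∂f_j/∂x_i - ∂f_i/∂x_j) dx_i ∧ dx_j.
  coefficient of dx ∧ dy: ∂f_2/∂x - ∂f_1/∂y = ∂(z*(x - y + z))/∂x - ∂(-y^2 + 2*z^2 + 1)/∂y = 2*y + z
  coefficient of dx ∧ dz: ∂f_3/∂x - ∂f_1/∂z = ∂(-x^2 - 6*y*z)/∂x - ∂(-y^2 + 2*z^2 + 1)/∂z = -2*x - 4*z
  coefficient of dy ∧ dz: ∂f_3/∂y - ∂f_2/∂z = ∂(-x^2 - 6*y*z)/∂y - ∂(z*(x - y + z))/∂z = -x + y - 8*z
Assembling: d(omega) = (2*y + z) dx ∧ dy + (-2*x - 4*z) dx ∧ dz + (-x + y - 8*z) dy ∧ dz.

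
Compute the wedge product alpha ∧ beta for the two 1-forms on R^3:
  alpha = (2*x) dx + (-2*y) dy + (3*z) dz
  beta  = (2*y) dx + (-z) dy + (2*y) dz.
alpha ∧ beta = (-2*x*z + 4*y^2) dx ∧ dy + (2*y*(2*x - 3*z)) dx ∧ dz + (-4*y^2 + 3*z^2) dy ∧ dz

Distribute the wedge, using dx_i ∧ dx_j = -dx_j ∧ dx_i and dx_i ∧ dx_i = 0. For each pair (i, j) with i < j, the coefficient of dx_i ∧ dx_j in alpha ∧ beta is (alpha_i * beta_j - alpha_j * beta_i). Collecting: alpha ∧ beta = (-2*x*z + 4*y^2) dx ∧ dy + (2*y*(2*x - 3*z)) dx ∧ dz + (-4*y^2 + 3*z^2) dy ∧ dz.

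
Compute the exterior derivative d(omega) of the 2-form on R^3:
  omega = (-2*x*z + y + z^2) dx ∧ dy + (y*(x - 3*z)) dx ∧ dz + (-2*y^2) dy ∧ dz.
d(omega) = (-3*x + 5*z) dx ∧ dy ∧ dz

For a 2-form omega = sum_{i<j} g_{ij} dx_i ∧ dx_j, the exterior derivative is
  d(omega) = sum_{i<j} d(g_{ij}) ∧ dx_i ∧ dx_j = sum_{i<j, k} (∂g_{ij}/∂x_k) dx_k ∧ dx_i ∧ dx_j.
Expand each term, using dx_k ∧ dx_i ∧ dx_j = sgn(permutation) dx_{(a)} ∧ dx_{(b)} ∧ dx_{(c)} with (a < b < c) sorted:
  d(-2*x*z + y + z^2) includes (∂/∂z)(-2*x*z + y + z^2) dz = (-2*x + 2*z) dz, which multiplied by dx ∧ dy gives (-2*x + 2*z) dx ∧ dy ∧ dz
  d(y*(x - 3*z)) includes (∂/∂y)(y*(x - 3*z)) dy = (x - 3*z) dy, which multiplied by dx ∧ dz gives (-x + 3*z) dx ∧ dy ∧ dz
Collecting like 3-forms: d(omega) = (-3*x + 5*z) dx ∧ dy ∧ dz.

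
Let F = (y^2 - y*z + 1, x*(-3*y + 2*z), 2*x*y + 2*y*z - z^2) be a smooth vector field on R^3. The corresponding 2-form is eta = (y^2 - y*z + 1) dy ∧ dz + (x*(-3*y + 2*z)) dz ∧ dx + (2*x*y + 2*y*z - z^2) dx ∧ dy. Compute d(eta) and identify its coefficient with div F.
d(eta) = (-3*x + 2*y - 2*z) dx ∧ dy ∧ dz; div F = -3*x + 2*y - 2*z

For a 2-form in R^3 of the form above, applying d gives a 3-form with coefficient ∂P/∂x + ∂Q/∂y + ∂R/∂z:
  ∂P/∂x = 0
  ∂Q/∂y = -3*x
  ∂R/∂z = 2*y - 2*z
Sum = -3*x + 2*y - 2*z, which is exactly div F.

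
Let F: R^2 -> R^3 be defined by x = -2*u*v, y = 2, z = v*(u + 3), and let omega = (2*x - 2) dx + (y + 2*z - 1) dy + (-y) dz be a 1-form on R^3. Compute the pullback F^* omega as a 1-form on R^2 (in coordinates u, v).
F^* omega = (2*v*(4*u*v + 1)) du + (8*u^2*v + 2*u - 6) dv

Using F^*(f dg) = (f ∘ F) d(g ∘ F), substitute each coordinate x_i by F_i(u, v) in f_i, and replace dx_i by d F_i = (∂F_i/∂u) du + (∂F_i/∂v) dv.
  For the x component: f_1(F) = -4*u*v - 2; d F_1 = (-2*v) du + (-2*u) dv
  For the y component: f_2(F) = 2*u*v + 6*v + 1; d F_2 = (0) du + (0) dv
  For the z component: f_3(F) = -2; d F_3 = (v) du + (u + 3) dv
Combining and collecting du, dv coefficients:
  coeff of du: 2*v*(4*u*v + 1)
  coeff of dv: 8*u^2*v + 2*u - 6
F^* omega = (2*v*(4*u*v + 1)) du + (8*u^2*v + 2*u - 6) dv.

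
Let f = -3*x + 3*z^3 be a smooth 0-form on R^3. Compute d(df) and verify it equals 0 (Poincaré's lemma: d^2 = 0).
d(df) = 0

Step 1: df = sum_i (∂f/∂x_i) dx_i = (-3) dx + (0) dy + (9*z^2) dz.
Step 2: Apply d again. Using the 1-form formula, the coefficient of dx ∧ dy in d(df) is ∂^2 f/∂x ∂y - ∂^2 f/∂y ∂x = (0) - (0) = 0 (equality of mixed partials for smooth f).
Similarly for dx ∧ dz and dy ∧ dz — all coefficients vanish. So d(df) = 0.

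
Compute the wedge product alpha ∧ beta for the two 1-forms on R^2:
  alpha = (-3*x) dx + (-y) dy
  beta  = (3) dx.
alpha ∧ beta = (3*y) dx ∧ dy

Distribute the wedge, using dx_i ∧ dx_j = -dx_j ∧ dx_i and dx_i ∧ dx_i = 0. For each pair (i, j) with i < j, the coefficient of dx_i ∧ dx_j in alpha ∧ beta is (alpha_i * beta_j - alpha_j * beta_i). Collecting: alpha ∧ beta = (3*y) dx ∧ dy.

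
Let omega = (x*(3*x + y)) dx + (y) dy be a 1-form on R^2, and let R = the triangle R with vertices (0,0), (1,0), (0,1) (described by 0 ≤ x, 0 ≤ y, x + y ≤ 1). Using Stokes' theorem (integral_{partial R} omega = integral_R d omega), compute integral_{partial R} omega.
integral_(partial R) omega = -1/6

Stokes: integral_partial_R omega = integral_R d omega with d omega = (∂Q/∂x - ∂P/∂y) dx ∧ dy.
  ∂Q/∂x = 0
  ∂P/∂y = x
  integrand = ∂Q/∂x - ∂P/∂y = -x.
Integrating over R: integral_0^1 integral_0^{1-x} (-x) dy dx = -1/6.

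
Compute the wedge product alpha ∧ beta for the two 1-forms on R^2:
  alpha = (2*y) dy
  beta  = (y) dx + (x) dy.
alpha ∧ beta = (-2*y^2) dx ∧ dy

Distribute the wedge, using dx_i ∧ dx_j = -dx_j ∧ dx_i and dx_i ∧ dx_i = 0. For each pair (i, j) with i < j, the coefficient of dx_i ∧ dx_j in alpha ∧ beta is (alpha_i * beta_j - alpha_j * beta_i). Collecting: alpha ∧ beta = (-2*y^2) dx ∧ dy.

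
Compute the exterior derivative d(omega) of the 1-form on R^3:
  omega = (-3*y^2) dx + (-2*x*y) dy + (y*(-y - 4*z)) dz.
d(omega) = (4*y) dx ∧ dy + (-2*y - 4*z) dy ∧ dz

For a 1-form omega = sum_i f_i dx_i, the exterior derivative is
  d(omega) = sum_{i < j} (∂f_j/∂x_i - ∂f_i/∂x_j) dx_i ∧ dx_j.
  coefficient of dx ∧ dy: ∂f_2/∂x - ∂f_1/∂y = ∂(-2*x*y)/∂x - ∂(-3*y^2)/∂y = 4*y
  coefficient of dy ∧ dz: ∂f_3/∂y - ∂f_2/∂z = ∂(y*(-y - 4*z))/∂y - ∂(-2*x*y)/∂z = -2*y - 4*z
Assembling: d(omega) = (4*y) dx ∧ dy + (-2*y - 4*z) dy ∧ dz.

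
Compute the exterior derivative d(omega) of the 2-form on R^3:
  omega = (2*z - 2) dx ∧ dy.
d(omega) = (2) dx ∧ dy ∧ dz

For a 2-form omega = sum_{i<j} g_{ij} dx_i ∧ dx_j, the exterior derivative is
  d(omega) = sum_{i<j} d(g_{ij}) ∧ dx_i ∧ dx_j = sum_{i<j, k} (∂g_{ij}/∂x_k) dx_k ∧ dx_i ∧ dx_j.
Expand each term, using dx_k ∧ dx_i ∧ dx_j = sgn(permutation) dx_{(a)} ∧ dx_{(b)} ∧ dx_{(c)} with (a < b < c) sorted:
  d(2*z - 2) includes (∂/∂z)(2*z - 2) dz = (2) dz, which multiplied by dx ∧ dy gives (2) dx ∧ dy ∧ dz
Collecting like 3-forms: d(omega) = (2) dx ∧ dy ∧ dz.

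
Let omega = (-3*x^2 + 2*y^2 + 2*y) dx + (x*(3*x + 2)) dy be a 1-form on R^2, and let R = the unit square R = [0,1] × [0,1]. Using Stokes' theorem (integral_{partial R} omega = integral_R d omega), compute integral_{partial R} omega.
integral_(partial R) omega = 1

Stokes: integral_partial_R omega = integral_R d omega with d omega = (∂Q/∂x - ∂P/∂y) dx ∧ dy.
  ∂Q/∂x = 6*x + 2
  ∂P/∂y = 4*y + 2
  integrand = ∂Q/∂x - ∂P/∂y = 6*x - 4*y.
Integrating over R: integral_0^1 integral_0^1 (6*x - 4*y) dx dy = 1.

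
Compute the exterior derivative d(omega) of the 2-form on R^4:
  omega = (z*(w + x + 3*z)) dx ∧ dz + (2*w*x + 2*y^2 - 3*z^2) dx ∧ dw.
d(omega) = (7*z) dx ∧ dz ∧ dw + (-4*y) dx ∧ dy ∧ dw

For a 2-form omega = sum_{i<j} g_{ij} dx_i ∧ dx_j, the exterior derivative is
  d(omega) = sum_{i<j} d(g_{ij}) ∧ dx_i ∧ dx_j = sum_{i<j, k} (∂g_{ij}/∂x_k) dx_k ∧ dx_i ∧ dx_j.
Expand each term, using dx_k ∧ dx_i ∧ dx_j = sgn(permutation) dx_{(a)} ∧ dx_{(b)} ∧ dx_{(c)} with (a < b < c) sorted:
  d(z*(w + x + 3*z)) includes (∂/∂w)(z*(w + x + 3*z)) dw = (z) dw, which multiplied by dx ∧ dz gives (z) dx ∧ dz ∧ dw
  d(2*w*x + 2*y^2 - 3*z^2) includes (∂/∂y)(2*w*x + 2*y^2 - 3*z^2) dy = (4*y) dy, which multiplied by dx ∧ dw gives (-4*y) dx ∧ dy ∧ dw
  d(2*w*x + 2*y^2 - 3*z^2) includes (∂/∂z)(2*w*x + 2*y^2 - 3*z^2) dz = (-6*z) dz, which multiplied by dx ∧ dw gives (6*z) dx ∧ dz ∧ dw
Collecting like 3-forms: d(omega) = (7*z) dx ∧ dz ∧ dw + (-4*y) dx ∧ dy ∧ dw.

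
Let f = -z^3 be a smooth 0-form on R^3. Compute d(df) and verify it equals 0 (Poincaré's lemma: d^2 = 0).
d(df) = 0

Step 1: df = sum_i (∂f/∂x_i) dx_i = (0) dx + (0) dy + (-3*z^2) dz.
Step 2: Apply d again. Using the 1-form formula, the coefficient of dx ∧ dy in d(df) is ∂^2 f/∂x ∂y - ∂^2 f/∂y ∂x = (0) - (0) = 0 (equality of mixed partials for smooth f).
Similarly for dx ∧ dz and dy ∧ dz — all coefficients vanish. So d(df) = 0.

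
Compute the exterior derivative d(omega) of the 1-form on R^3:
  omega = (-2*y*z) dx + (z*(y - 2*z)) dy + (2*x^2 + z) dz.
d(omega) = (2*z) dx ∧ dy + (4*x + 2*y) dx ∧ dz + (-y + 4*z) dy ∧ dz

For a 1-form omega = sum_i f_i dx_i, the exterior derivative is
  d(omega) = sum_{i < j} (∂f_j/∂x_i - ∂f_i/∂x_j) dx_i ∧ dx_j.
  coefficient of dx ∧ dy: ∂f_2/∂x - ∂f_1/∂y = ∂(z*(y - 2*z))/∂x - ∂(-2*y*z)/∂y = 2*z
  coefficient of dx ∧ dz: ∂f_3/∂x - ∂f_1/∂z = ∂(2*x^2 + z)/∂x - ∂(-2*y*z)/∂z = 4*x + 2*y
  coefficient of dy ∧ dz: ∂f_3/∂y - ∂f_2/∂z = ∂(2*x^2 + z)/∂y - ∂(z*(y - 2*z))/∂z = -y + 4*z
Assembling: d(omega) = (2*z) dx ∧ dy + (4*x + 2*y) dx ∧ dz + (-y + 4*z) dy ∧ dz.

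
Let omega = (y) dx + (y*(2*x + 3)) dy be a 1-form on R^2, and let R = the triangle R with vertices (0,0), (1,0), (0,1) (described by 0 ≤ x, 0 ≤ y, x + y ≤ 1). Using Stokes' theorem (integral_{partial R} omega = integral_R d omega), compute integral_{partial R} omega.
integral_(partial R) omega = -1/6

Stokes: integral_partial_R omega = integral_R d omega with d omega = (∂Q/∂x - ∂P/∂y) dx ∧ dy.
  ∂Q/∂x = 2*y
  ∂P/∂y = 1
  integrand = ∂Q/∂x - ∂P/∂y = 2*y - 1.
Integrating over R: integral_0^1 integral_0^{1-x} (2*y - 1) dy dx = -1/6.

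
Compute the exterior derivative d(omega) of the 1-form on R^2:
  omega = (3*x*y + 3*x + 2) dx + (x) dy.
d(omega) = (1 - 3*x) dx ∧ dy

For a 1-form omega = sum_i f_i dx_i, the exterior derivative is
  d(omega) = sum_{i < j} (∂f_j/∂x_i - ∂f_i/∂x_j) dx_i ∧ dx_j.
  coefficient of dx ∧ dy: ∂f_2/∂x - ∂f_1/∂y = ∂(x)/∂x - ∂(3*x*y + 3*x + 2)/∂y = 1 - 3*x
Assembling: d(omega) = (1 - 3*x) dx ∧ dy.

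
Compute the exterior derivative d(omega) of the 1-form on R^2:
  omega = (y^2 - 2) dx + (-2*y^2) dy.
d(omega) = (-2*y) dx ∧ dy

For a 1-form omega = sum_i f_i dx_i, the exterior derivative is
  d(omega) = sum_{i < j} (∂f_j/∂x_i - ∂f_i/∂x_j) dx_i ∧ dx_j.
  coefficient of dx ∧ dy: ∂f_2/∂x - ∂f_1/∂y = ∂(-2*y^2)/∂x - ∂(y^2 - 2)/∂y = -2*y
Assembling: d(omega) = (-2*y) dx ∧ dy.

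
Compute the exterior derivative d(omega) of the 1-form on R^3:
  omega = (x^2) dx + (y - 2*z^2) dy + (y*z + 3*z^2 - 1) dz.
d(omega) = (5*z) dy ∧ dz

For a 1-form omega = sum_i f_i dx_i, the exterior derivative is
  d(omega) = sum_{i < j} (∂f_j/∂x_i - ∂f_i/∂x_j) dx_i ∧ dx_j.
  coefficient of dy ∧ dz: ∂f_3/∂y - ∂f_2/∂z = ∂(y*z + 3*z^2 - 1)/∂y - ∂(y - 2*z^2)/∂z = 5*z
Assembling: d(omega) = (5*z) dy ∧ dz.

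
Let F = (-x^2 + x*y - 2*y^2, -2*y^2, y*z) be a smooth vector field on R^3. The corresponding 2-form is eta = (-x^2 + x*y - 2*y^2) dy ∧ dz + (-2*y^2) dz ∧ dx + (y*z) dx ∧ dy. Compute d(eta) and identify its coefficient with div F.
d(eta) = (-2*x - 2*y) dx ∧ dy ∧ dz; div F = -2*x - 2*y

For a 2-form in R^3 of the form above, applying d gives a 3-form with coefficient ∂P/∂x + ∂Q/∂y + ∂R/∂z:
  ∂P/∂x = -2*x + y
  ∂Q/∂y = -4*y
  ∂R/∂z = y
Sum = -2*x - 2*y, which is exactly div F.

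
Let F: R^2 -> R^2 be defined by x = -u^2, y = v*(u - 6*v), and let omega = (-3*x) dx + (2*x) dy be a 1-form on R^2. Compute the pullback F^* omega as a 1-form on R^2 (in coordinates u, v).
F^* omega = (2*u^2*(-3*u - v)) du + (2*u^2*(-u + 12*v)) dv

Using F^*(f dg) = (f ∘ F) d(g ∘ F), substitute each coordinate x_i by F_i(u, v) in f_i, and replace dx_i by d F_i = (∂F_i/∂u) du + (∂F_i/∂v) dv.
  For the x component: f_1(F) = 3*u^2; d F_1 = (-2*u) du + (0) dv
  For the y component: f_2(F) = -2*u^2; d F_2 = (v) du + (u - 12*v) dv
Combining and collecting du, dv coefficients:
  coeff of du: 2*u^2*(-3*u - v)
  coeff of dv: 2*u^2*(-u + 12*v)
F^* omega = (2*u^2*(-3*u - v)) du + (2*u^2*(-u + 12*v)) dv.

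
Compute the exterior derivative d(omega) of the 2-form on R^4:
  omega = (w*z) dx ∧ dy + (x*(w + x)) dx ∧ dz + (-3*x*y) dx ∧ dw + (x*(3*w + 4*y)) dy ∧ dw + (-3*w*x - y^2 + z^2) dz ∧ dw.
d(omega) = (w) dx ∧ dy ∧ dz + (3*w + 3*x + 4*y + z) dx ∧ dy ∧ dw + (-3*w + x) dx ∧ dz ∧ dw + (-2*y) dy ∧ dz ∧ dw

For a 2-form omega = sum_{i<j} g_{ij} dx_i ∧ dx_j, the exterior derivative is
  d(omega) = sum_{i<j} d(g_{ij}) ∧ dx_i ∧ dx_j = sum_{i<j, k} (∂g_{ij}/∂x_k) dx_k ∧ dx_i ∧ dx_j.
Expand each term, using dx_k ∧ dx_i ∧ dx_j = sgn(permutation) dx_{(a)} ∧ dx_{(b)} ∧ dx_{(c)} with (a < b < c) sorted:
  d(w*z) includes (∂/∂z)(w*z) dz = (w) dz, which multiplied by dx ∧ dy gives (w) dx ∧ dy ∧ dz
  d(w*z) includes (∂/∂w)(w*z) dw = (z) dw, which multiplied by dx ∧ dy gives (z) dx ∧ dy ∧ dw
  d(x*(w + x)) includes (∂/∂w)(x*(w + x)) dw = (x) dw, which multiplied by dx ∧ dz gives (x) dx ∧ dz ∧ dw
  d(-3*x*y) includes (∂/∂y)(-3*x*y) dy = (-3*x) dy, which multiplied by dx ∧ dw gives (3*x) dx ∧ dy ∧ dw
  d(x*(3*w + 4*y)) includes (∂/∂x)(x*(3*w + 4*y)) dx = (3*w + 4*y) dx, which multiplied by dy ∧ dw gives (3*w + 4*y) dx ∧ dy ∧ dw
  d(-3*w*x - y^2 + z^2) includes (∂/∂x)(-3*w*x - y^2 + z^2) dx = (-3*w) dx, which multiplied by dz ∧ dw gives (-3*w) dx ∧ dz ∧ dw
  d(-3*w*x - y^2 + z^2) includes (∂/∂y)(-3*w*x - y^2 + z^2) dy = (-2*y) dy, which multiplied by dz ∧ dw gives (-2*y) dy ∧ dz ∧ dw
Collecting like 3-forms: d(omega) = (w) dx ∧ dy ∧ dz + (3*w + 3*x + 4*y + z) dx ∧ dy ∧ dw + (-3*w + x) dx ∧ dz ∧ dw + (-2*y) dy ∧ dz ∧ dw.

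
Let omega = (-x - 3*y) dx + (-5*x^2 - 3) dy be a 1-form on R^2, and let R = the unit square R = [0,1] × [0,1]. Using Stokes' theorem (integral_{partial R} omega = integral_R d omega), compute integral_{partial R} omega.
integral_(partial R) omega = -2

Stokes: integral_partial_R omega = integral_R d omega with d omega = (∂Q/∂x - ∂P/∂y) dx ∧ dy.
  ∂Q/∂x = -10*x
  ∂P/∂y = -3
  integrand = ∂Q/∂x - ∂P/∂y = 3 - 10*x.
Integrating over R: integral_0^1 integral_0^1 (3 - 10*x) dx dy = -2.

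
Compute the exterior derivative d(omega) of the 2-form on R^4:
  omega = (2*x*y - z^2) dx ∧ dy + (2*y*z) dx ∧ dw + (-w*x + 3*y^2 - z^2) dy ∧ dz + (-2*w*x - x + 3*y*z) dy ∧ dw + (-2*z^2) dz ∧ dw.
d(omega) = (-w - 2*z) dx ∧ dy ∧ dz + (-2*w - 2*z - 1) dx ∧ dy ∧ dw + (-2*y) dx ∧ dz ∧ dw + (-x - 3*y) dy ∧ dz ∧ dw

For a 2-form omega = sum_{i<j} g_{ij} dx_i ∧ dx_j, the exterior derivative is
  d(omega) = sum_{i<j} d(g_{ij}) ∧ dx_i ∧ dx_j = sum_{i<j, k} (∂g_{ij}/∂x_k) dx_k ∧ dx_i ∧ dx_j.
Expand each term, using dx_k ∧ dx_i ∧ dx_j = sgn(permutation) dx_{(a)} ∧ dx_{(b)} ∧ dx_{(c)} with (a < b < c) sorted:
  d(2*x*y - z^2) includes (∂/∂z)(2*x*y - z^2) dz = (-2*z) dz, which multiplied by dx ∧ dy gives (-2*z) dx ∧ dy ∧ dz
  d(2*y*z) includes (∂/∂y)(2*y*z) dy = (2*z) dy, which multiplied by dx ∧ dw gives (-2*z) dx ∧ dy ∧ dw
  d(2*y*z) includes (∂/∂z)(2*y*z) dz = (2*y) dz, which multiplied by dx ∧ dw gives (-2*y) dx ∧ dz ∧ dw
  d(-w*x + 3*y^2 - z^2) includes (∂/∂x)(-w*x + 3*y^2 - z^2) dx = (-w) dx, which multiplied by dy ∧ dz gives (-w) dx ∧ dy ∧ dz
  d(-w*x + 3*y^2 - z^2) includes (∂/∂w)(-w*x + 3*y^2 - z^2) dw = (-x) dw, which multiplied by dy ∧ dz gives (-x) dy ∧ dz ∧ dw
  d(-2*w*x - x + 3*y*z) includes (∂/∂x)(-2*w*x - x + 3*y*z) dx = (-2*w - 1) dx, which multiplied by dy ∧ dw gives (-2*w - 1) dx ∧ dy ∧ dw
  d(-2*w*x - x + 3*y*z) includes (∂/∂z)(-2*w*x - x + 3*y*z) dz = (3*y) dz, which multiplied by dy ∧ dw gives (-3*y) dy ∧ dz ∧ dw
Collecting like 3-forms: d(omega) = (-w - 2*z) dx ∧ dy ∧ dz + (-2*w - 2*z - 1) dx ∧ dy ∧ dw + (-2*y) dx ∧ dz ∧ dw + (-x - 3*y) dy ∧ dz ∧ dw.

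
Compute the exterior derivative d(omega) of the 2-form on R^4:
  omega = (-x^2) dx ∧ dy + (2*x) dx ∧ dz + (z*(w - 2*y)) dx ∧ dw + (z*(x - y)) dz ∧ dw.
d(omega) = (2*z) dx ∧ dy ∧ dw + (-w + 2*y + z) dx ∧ dz ∧ dw + (-z) dy ∧ dz ∧ dw

For a 2-form omega = sum_{i<j} g_{ij} dx_i ∧ dx_j, the exterior derivative is
  d(omega) = sum_{i<j} d(g_{ij}) ∧ dx_i ∧ dx_j = sum_{i<j, k} (∂g_{ij}/∂x_k) dx_k ∧ dx_i ∧ dx_j.
Expand each term, using dx_k ∧ dx_i ∧ dx_j = sgn(permutation) dx_{(a)} ∧ dx_{(b)} ∧ dx_{(c)} with (a < b < c) sorted:
  d(z*(w - 2*y)) includes (∂/∂y)(z*(w - 2*y)) dy = (-2*z) dy, which multiplied by dx ∧ dw gives (2*z) dx ∧ dy ∧ dw
  d(z*(w - 2*y)) includes (∂/∂z)(z*(w - 2*y)) dz = (w - 2*y) dz, which multiplied by dx ∧ dw gives (-w + 2*y) dx ∧ dz ∧ dw
  d(z*(x - y)) includes (∂/∂x)(z*(x - y)) dx = (z) dx, which multiplied by dz ∧ dw gives (z) dx ∧ dz ∧ dw
  d(z*(x - y)) includes (∂/∂y)(z*(x - y)) dy = (-z) dy, which multiplied by dz ∧ dw gives (-z) dy ∧ dz ∧ dw
Collecting like 3-forms: d(omega) = (2*z) dx ∧ dy ∧ dw + (-w + 2*y + z) dx ∧ dz ∧ dw + (-z) dy ∧ dz ∧ dw.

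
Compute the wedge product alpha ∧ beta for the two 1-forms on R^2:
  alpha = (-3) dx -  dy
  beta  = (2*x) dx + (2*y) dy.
alpha ∧ beta = (2*x - 6*y) dx ∧ dy

Distribute the wedge, using dx_i ∧ dx_j = -dx_j ∧ dx_i and dx_i ∧ dx_i = 0. For each pair (i, j) with i < j, the coefficient of dx_i ∧ dx_j in alpha ∧ beta is (alpha_i * beta_j - alpha_j * beta_i). Collecting: alpha ∧ beta = (2*x - 6*y) dx ∧ dy.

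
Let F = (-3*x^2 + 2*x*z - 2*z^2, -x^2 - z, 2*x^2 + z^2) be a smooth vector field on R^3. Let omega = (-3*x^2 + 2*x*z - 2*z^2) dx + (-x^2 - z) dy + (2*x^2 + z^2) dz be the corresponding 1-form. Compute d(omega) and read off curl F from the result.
d(omega) = (1) dy ∧ dz + (-2*x - 4*z) dz ∧ dx + (-2*x) dx ∧ dy; curl F = (1, -2*x - 4*z, -2*x)

d omega = sum_{i<j} (∂f_j/∂x_i - ∂f_i/∂x_j) dx_i ∧ dx_j. Under the identification (dy ∧ dz, dz ∧ dx, dx ∧ dy) ↔ (e_x, e_y, e_z), the coefficients are exactly the components of curl F. Compute:
  ∂R/∂y - ∂Q/∂z = (0) - (-1) = 1
  ∂P/∂z - ∂R/∂x = (2*x - 4*z) - (4*x) = -2*x - 4*z
  ∂Q/∂x - ∂P/∂y = (-2*x) - (0) = -2*x.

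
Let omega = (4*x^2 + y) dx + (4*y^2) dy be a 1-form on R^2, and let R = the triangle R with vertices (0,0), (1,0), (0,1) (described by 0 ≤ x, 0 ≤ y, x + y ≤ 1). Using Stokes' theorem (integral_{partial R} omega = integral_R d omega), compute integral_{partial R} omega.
integral_(partial R) omega = -1/2

Stokes: integral_partial_R omega = integral_R d omega with d omega = (∂Q/∂x - ∂P/∂y) dx ∧ dy.
  ∂Q/∂x = 0
  ∂P/∂y = 1
  integrand = ∂Q/∂x - ∂P/∂y = -1.
Integrating over R: integral_0^1 integral_0^{1-x} (-1) dy dx = -1/2.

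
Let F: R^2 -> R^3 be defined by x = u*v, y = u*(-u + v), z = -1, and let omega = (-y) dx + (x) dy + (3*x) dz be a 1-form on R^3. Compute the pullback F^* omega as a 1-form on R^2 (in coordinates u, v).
F^* omega = (-u^2*v) du + (u^3) dv

Using F^*(f dg) = (f ∘ F) d(g ∘ F), substitute each coordinate x_i by F_i(u, v) in f_i, and replace dx_i by d F_i = (∂F_i/∂u) du + (∂F_i/∂v) dv.
  For the x component: f_1(F) = u*(u - v); d F_1 = (v) du + (u) dv
  For the y component: f_2(F) = u*v; d F_2 = (-2*u + v) du + (u) dv
  For the z component: f_3(F) = 3*u*v; d F_3 = (0) du + (0) dv
Combining and collecting du, dv coefficients:
  coeff of du: -u^2*v
  coeff of dv: u^3
F^* omega = (-u^2*v) du + (u^3) dv.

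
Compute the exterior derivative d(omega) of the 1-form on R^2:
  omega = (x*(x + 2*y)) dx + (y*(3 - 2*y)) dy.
d(omega) = (-2*x) dx ∧ dy

For a 1-form omega = sum_i f_i dx_i, the exterior derivative is
  d(omega) = sum_{i < j} (∂f_j/∂x_i - ∂f_i/∂x_j) dx_i ∧ dx_j.
  coefficient of dx ∧ dy: ∂f_2/∂x - ∂f_1/∂y = ∂(y*(3 - 2*y))/∂x - ∂(x*(x + 2*y))/∂y = -2*x
Assembling: d(omega) = (-2*x) dx ∧ dy.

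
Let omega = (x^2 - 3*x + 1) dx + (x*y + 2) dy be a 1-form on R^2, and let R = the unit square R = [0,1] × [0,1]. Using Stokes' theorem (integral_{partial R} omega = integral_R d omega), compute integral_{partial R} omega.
integral_(partial R) omega = 1/2

Stokes: integral_partial_R omega = integral_R d omega with d omega = (∂Q/∂x - ∂P/∂y) dx ∧ dy.
  ∂Q/∂x = y
  ∂P/∂y = 0
  integrand = ∂Q/∂x - ∂P/∂y = y.
Integrating over R: integral_0^1 integral_0^1 (y) dx dy = 1/2.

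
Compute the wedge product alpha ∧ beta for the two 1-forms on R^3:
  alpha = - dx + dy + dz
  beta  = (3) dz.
alpha ∧ beta = (-3) dx ∧ dz + (3) dy ∧ dz

Distribute the wedge, using dx_i ∧ dx_j = -dx_j ∧ dx_i and dx_i ∧ dx_i = 0. For each pair (i, j) with i < j, the coefficient of dx_i ∧ dx_j in alpha ∧ beta is (alpha_i * beta_j - alpha_j * beta_i). Collecting: alpha ∧ beta = (-3) dx ∧ dz + (3) dy ∧ dz.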